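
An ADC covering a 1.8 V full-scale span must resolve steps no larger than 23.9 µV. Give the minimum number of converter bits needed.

17 bits

Number of steps required ≥ 1.8 V / 23.9 µV = 75313.81.
Need 2^N ≥ 75313.81; 2^16 = 65536, 2^17 = 131072.
Minimum N = 17.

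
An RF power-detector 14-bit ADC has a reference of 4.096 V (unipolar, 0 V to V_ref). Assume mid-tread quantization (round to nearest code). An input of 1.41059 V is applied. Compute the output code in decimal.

With 16384 levels over 4.096 V, one step is 250.00 µV.
(1.41059 − 0) / 0.00025 = 5642.360 LSBs.
So the output code is 5642.

code 5642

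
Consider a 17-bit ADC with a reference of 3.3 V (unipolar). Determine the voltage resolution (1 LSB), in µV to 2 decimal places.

25.18 µV

Full-scale span = 3.3 V.
LSB = 3.3 / 2^17 = 3.3 / 131072 = 2.5177e-05 V = 25.18 µV.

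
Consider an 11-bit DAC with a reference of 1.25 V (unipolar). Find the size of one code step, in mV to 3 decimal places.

0.610 mV

Full-scale span = 1.25 V.
LSB = 1.25 / 2^11 = 1.25 / 2048 = 0.000610352 V = 0.610 mV.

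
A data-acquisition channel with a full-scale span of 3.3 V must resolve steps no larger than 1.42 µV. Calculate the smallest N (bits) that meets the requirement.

Number of steps required ≥ 3.3 V / 1.42 µV = 2323943.66.
Need 2^N ≥ 2323943.66; 2^21 = 2097152, 2^22 = 4194304.
Minimum N = 22.

22 bits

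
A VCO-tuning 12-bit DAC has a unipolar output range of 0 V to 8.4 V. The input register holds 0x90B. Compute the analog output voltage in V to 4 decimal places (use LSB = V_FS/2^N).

LSB = 8.4 V / 2^12 = 2.051 mV.
Code 0x90B = 2315 decimal.
V_out = 0 + 2315 × 0.00205078 V = 4.74756 V.

4.7476 V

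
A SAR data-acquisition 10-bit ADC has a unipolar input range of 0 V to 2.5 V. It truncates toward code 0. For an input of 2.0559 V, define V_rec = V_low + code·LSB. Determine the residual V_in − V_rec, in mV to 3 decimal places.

One LSB is 2.5 V / 1024 = 2.441 mV.
(2.0559 − 0)/0.00244141 = 842.0966; ⌊·⌋ gives code 842.
V_rec = 0 + 842·0.00244141 = 2.0556641 V.
Difference: 0.000235938 V → 0.236 mV.

0.236 mV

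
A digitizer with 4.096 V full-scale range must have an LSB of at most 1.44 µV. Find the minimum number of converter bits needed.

22 bits

Number of steps required ≥ 4.096 V / 1.44 µV = 2844444.44.
Need 2^N ≥ 2844444.44; 2^21 = 2097152, 2^22 = 4194304.
Minimum N = 22.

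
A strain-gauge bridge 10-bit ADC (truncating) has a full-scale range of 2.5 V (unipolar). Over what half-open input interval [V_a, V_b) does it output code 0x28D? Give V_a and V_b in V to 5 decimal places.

[1.59424 V, 1.59668 V)

LSB = 2.5/2^10 = 2.441 mV.
Code 0x28D = 653 decimal.
V_a = V_low + 653·LSB = 1.59424 V; V_b = V_low + 654·LSB = 1.59668 V.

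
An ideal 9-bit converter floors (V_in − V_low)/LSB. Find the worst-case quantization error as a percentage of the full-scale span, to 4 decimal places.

Truncating → worst-case error = 1 LSB = V_FS/2^9, so 100/512 = 0.195312 % of full scale.

0.1953 %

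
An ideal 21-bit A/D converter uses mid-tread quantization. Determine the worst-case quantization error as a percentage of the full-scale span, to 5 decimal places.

0.00002 %

Rounding → worst-case error = ½ LSB = V_FS/2^22, so 100/4194304 = 2.38419e-05 % of full scale.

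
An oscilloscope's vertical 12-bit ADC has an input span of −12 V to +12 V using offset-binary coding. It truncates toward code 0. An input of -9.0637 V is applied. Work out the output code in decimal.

With 4096 levels over 24 V, one step is 5.859 mV.
(-9.0637 − (−12)) / 0.00585938 = 501.129 LSBs.
So the output code is 501.

code 501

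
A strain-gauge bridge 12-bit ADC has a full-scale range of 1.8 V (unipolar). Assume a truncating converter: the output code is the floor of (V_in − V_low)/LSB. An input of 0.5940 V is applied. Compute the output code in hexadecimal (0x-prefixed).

LSB = 1.8 V / 4096 = 439.45 µV.
(V_in − V_low)/LSB = (0.5940 − 0) / 0.000439453 = 1351.680.
Floor → code 1351.
In hexadecimal (0x-prefixed): 0x547.

code 0x547 (decimal 1351)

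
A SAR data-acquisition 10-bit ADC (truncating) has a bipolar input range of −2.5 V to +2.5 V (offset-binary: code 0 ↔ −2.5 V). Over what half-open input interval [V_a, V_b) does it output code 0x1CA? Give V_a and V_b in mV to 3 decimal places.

[-263.672 mV, -258.789 mV)

LSB = 5/2^10 = 4.883 mV.
Code 0x1CA = 458 decimal.
V_a = V_low + 458·LSB = -0.263672 V; V_b = V_low + 459·LSB = -0.258789 V.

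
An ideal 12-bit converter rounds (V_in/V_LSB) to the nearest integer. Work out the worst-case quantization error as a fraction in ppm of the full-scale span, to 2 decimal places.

122.07 ppm

Rounding → worst-case error = ½ LSB = V_FS/2^13, so 1e+06/8192 = 122.07 ppm of full scale.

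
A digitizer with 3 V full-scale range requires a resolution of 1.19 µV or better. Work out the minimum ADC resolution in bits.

Number of steps required ≥ 3 V / 1.19 µV = 2521008.40.
Need 2^N ≥ 2521008.40; 2^21 = 2097152, 2^22 = 4194304.
Minimum N = 22.

22 bits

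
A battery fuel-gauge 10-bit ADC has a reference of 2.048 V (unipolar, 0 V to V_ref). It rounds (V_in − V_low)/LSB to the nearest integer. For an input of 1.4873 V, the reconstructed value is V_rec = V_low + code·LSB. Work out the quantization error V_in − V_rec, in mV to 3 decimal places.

-0.700 mV

One LSB is 2.048 V / 1024 = 2.000 mV.
(1.4873 − 0)/0.002 = 743.6500; round gives code 744.
V_rec = 0 + 744·0.002 = 1.488 V.
V_in − V_rec = -0.0007 V = -0.700 mV.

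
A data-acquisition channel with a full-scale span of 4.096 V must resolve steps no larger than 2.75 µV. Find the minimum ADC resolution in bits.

21 bits

Number of steps required ≥ 4.096 V / 2.75 µV = 1489454.55.
Need 2^N ≥ 1489454.55; 2^20 = 1048576, 2^21 = 2097152.
Minimum N = 21.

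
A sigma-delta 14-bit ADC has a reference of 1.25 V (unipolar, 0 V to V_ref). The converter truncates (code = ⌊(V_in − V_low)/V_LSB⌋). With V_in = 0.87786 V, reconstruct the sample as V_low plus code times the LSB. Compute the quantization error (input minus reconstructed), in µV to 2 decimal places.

21.87 µV

Step size: 1.25 V ÷ 2^14 = 76.29 µV.
(0.87786 − 0)/7.62939e-05 = 11506.2866; ⌊·⌋ gives code 11506.
V_rec = 0 + 11506·7.62939e-05 = 0.87783813 V.
Difference: 2.18652e-05 V → 21.87 µV.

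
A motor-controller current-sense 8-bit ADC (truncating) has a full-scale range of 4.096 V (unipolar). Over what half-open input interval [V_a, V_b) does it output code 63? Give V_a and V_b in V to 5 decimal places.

LSB = 4.096/2^8 = 16.000 mV.
V_a = V_low + 63·LSB = 1.008 V; V_b = V_low + 64·LSB = 1.024 V.

[1.00800 V, 1.02400 V)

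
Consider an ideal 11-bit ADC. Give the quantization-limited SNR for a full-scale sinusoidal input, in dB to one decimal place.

68.0 dB

SNR ≈ 6.02·N + 1.76 dB = 6.02·11 + 1.76 = 67.98 dB.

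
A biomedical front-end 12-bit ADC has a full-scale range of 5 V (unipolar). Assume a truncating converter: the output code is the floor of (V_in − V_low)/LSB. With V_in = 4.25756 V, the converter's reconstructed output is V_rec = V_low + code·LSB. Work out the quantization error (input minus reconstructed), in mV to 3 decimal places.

LSB = 5/2^12 = 1.221 mV.
Scaled input = 3487.7932 LSBs, so code = 3487.
V_rec = 0 + 3487·0.0012207 = 4.2565918 V.
Error = 4.25756 − 4.2565918 = 0.000968203 V = 0.968 mV.

0.968 mV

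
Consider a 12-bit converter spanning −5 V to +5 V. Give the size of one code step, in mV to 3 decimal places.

2.441 mV

Full-scale span = 10 V.
LSB = 10 / 2^12 = 10 / 4096 = 0.00244141 V = 2.441 mV.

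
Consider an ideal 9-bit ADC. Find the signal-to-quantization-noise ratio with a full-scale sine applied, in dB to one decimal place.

55.9 dB

SNR ≈ 6.02·N + 1.76 dB = 6.02·9 + 1.76 = 55.94 dB.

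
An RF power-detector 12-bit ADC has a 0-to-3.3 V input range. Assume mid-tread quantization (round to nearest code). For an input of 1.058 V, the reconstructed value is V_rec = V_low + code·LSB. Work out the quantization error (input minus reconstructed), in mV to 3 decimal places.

Step size: 3.3 V ÷ 2^12 = 0.806 mV.
Scaled input = 1313.2024 LSBs, so code = 1313.
Code 1313 maps back to 0 + 1313×0.000805664 V = 1.0578369 V.
Error = 1.058 − 1.0578369 = 0.000163086 V = 0.163 mV.

0.163 mV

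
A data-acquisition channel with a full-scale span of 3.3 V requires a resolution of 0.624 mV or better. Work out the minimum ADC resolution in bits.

Number of steps required ≥ 3.3 V / 0.624 mV = 5288.46.
Need 2^N ≥ 5288.46; 2^12 = 4096, 2^13 = 8192.
Minimum N = 13.

13 bits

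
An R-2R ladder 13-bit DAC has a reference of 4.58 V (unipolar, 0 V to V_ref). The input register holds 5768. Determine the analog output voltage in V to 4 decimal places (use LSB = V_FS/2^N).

3.2248 V

LSB = 4.58 V / 2^13 = 0.559 mV.
V_out = 0 + 5768 × 0.000559082 V = 3.22479 V.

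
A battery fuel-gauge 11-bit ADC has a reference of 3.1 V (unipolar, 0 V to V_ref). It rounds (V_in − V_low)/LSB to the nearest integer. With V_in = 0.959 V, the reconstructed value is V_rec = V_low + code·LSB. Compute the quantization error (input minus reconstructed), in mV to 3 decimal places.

LSB = 3.1/2^11 = 1.514 mV.
(V_in − V_low)/LSB = (0.959 − 0)/0.00151367 = 633.5587 → code 634 (round).
Code 634 maps back to 0 + 634×0.00151367 V = 0.95966797 V.
V_in − V_rec = -0.000667969 V = -0.668 mV.

-0.668 mV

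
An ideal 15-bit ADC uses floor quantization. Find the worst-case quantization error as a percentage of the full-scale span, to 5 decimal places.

Truncating → worst-case error = 1 LSB = V_FS/2^15, so 100/32768 = 0.00305176 % of full scale.

0.00305 %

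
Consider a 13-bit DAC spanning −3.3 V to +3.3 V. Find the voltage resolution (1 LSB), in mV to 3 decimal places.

0.806 mV

Full-scale span = 6.6 V.
LSB = 6.6 / 2^13 = 6.6 / 8192 = 0.000805664 V = 0.806 mV.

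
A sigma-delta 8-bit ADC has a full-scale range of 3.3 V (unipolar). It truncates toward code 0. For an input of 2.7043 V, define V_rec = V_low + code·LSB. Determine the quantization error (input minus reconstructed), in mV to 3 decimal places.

10.159 mV

LSB = 3.3/2^8 = 12.891 mV.
Scaled input = 209.7881 LSBs, so code = 209.
Code 209 maps back to 0 + 209×0.0128906 V = 2.6941406 V.
Difference: 0.0101594 V → 10.159 mV.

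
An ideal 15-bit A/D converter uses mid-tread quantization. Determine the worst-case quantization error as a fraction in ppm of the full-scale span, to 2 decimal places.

15.26 ppm

Rounding → worst-case error = ½ LSB = V_FS/2^16, so 1e+06/65536 = 15.2588 ppm of full scale.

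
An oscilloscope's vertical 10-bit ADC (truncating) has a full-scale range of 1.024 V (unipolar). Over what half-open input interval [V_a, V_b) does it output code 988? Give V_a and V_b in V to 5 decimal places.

[0.98800 V, 0.98900 V)

LSB = 1.024/2^10 = 1.000 mV.
V_a = V_low + 988·LSB = 0.988 V; V_b = V_low + 989·LSB = 0.989 V.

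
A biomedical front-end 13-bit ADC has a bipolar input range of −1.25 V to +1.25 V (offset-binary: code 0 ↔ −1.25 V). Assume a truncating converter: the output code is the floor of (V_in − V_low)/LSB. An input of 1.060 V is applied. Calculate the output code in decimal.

LSB = 2.5 V / 8192 = 305.18 µV.
Input sits at 7569.408 steps above V_low.
⌊·⌋(7569.408) = 7569.

code 7569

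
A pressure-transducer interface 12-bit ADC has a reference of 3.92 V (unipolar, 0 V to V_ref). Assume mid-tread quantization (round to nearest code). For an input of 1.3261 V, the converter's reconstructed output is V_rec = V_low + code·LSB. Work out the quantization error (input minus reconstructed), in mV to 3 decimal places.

-0.345 mV

Step size: 3.92 V ÷ 2^12 = 0.957 mV.
(V_in − V_low)/LSB = (1.3261 − 0)/0.000957031 = 1385.6392 → code 1386 (round).
Code 1386 maps back to 0 + 1386×0.000957031 V = 1.3264453 V.
Difference: -0.000345313 V → -0.345 mV.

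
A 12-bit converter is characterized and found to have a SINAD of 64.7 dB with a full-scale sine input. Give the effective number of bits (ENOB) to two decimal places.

10.46 bits

ENOB = (SINAD − 1.76) / 6.02 = (64.7 − 1.76)/6.02 = 10.455.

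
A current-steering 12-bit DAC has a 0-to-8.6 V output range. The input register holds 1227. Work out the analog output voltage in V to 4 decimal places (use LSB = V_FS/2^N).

LSB = 8.6 V / 2^12 = 2.100 mV.
V_out = 0 + 1227 × 0.00209961 V = 2.57622 V.

2.5762 V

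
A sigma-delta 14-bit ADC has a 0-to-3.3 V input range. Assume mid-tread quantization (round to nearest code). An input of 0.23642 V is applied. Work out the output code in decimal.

With 16384 levels over 3.3 V, one step is 201.42 µV.
Input sits at 1173.789 steps above V_low.
round(1173.789) = 1174.

code 1174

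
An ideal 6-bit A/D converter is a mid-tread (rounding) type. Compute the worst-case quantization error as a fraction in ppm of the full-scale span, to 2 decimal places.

7812.50 ppm

Rounding → worst-case error = ½ LSB = V_FS/2^7, so 1e+06/128 = 7812.5 ppm of full scale.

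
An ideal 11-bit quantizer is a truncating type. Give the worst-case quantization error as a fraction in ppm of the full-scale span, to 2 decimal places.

488.28 ppm

Truncating → worst-case error = 1 LSB = V_FS/2^11, so 1e+06/2048 = 488.281 ppm of full scale.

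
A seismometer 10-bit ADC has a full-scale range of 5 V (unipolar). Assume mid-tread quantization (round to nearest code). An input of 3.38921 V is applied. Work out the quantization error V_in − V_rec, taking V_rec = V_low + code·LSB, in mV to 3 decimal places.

0.538 mV

Step size: 5 V ÷ 2^10 = 4.883 mV.
(3.38921 − 0)/0.00488281 = 694.1102; round gives code 694.
Code 694 maps back to 0 + 694×0.00488281 V = 3.3886719 V.
Difference: 0.000538125 V → 0.538 mV.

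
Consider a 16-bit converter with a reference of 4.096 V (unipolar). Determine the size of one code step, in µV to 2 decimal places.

62.50 µV

Full-scale span = 4.096 V.
LSB = 4.096 / 2^16 = 4.096 / 65536 = 6.25e-05 V = 62.50 µV.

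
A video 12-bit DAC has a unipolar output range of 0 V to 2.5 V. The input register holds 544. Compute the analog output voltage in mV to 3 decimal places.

332.031 mV

LSB = 2.5 V / 2^12 = 0.610 mV.
V_out = 0 + 544 × 0.000610352 V = 0.332031 V.
= 332.031 mV.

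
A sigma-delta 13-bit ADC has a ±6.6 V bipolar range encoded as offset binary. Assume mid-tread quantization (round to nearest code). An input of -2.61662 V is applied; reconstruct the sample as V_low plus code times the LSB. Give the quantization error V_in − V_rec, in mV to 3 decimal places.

0.177 mV

LSB = 13.2/2^13 = 1.611 mV.
(V_in − V_low)/LSB = (-2.61662 − (−6.6))/0.00161133 = 2472.1098 → code 2472 (round).
Reconstructed: -2.6167969 V.
V_in − V_rec = 0.000176875 V = 0.177 mV.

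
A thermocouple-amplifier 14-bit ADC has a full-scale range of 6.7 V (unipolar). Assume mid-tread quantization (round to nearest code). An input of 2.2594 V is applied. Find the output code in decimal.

With 16384 levels over 6.7 V, one step is 408.94 µV.
(V_in − V_low)/LSB = (2.2594 − 0) / 0.000408936 = 5525.076.
So the output code is 5525.

code 5525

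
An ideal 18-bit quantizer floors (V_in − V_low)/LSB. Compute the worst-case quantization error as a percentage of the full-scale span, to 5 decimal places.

Truncating → worst-case error = 1 LSB = V_FS/2^18, so 100/262144 = 0.00038147 % of full scale.

0.00038 %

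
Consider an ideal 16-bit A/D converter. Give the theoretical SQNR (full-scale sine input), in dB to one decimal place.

98.1 dB

SNR ≈ 6.02·N + 1.76 dB = 6.02·16 + 1.76 = 98.08 dB.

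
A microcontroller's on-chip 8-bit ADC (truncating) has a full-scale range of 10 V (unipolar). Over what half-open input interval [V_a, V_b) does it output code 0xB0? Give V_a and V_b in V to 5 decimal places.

[6.87500 V, 6.91406 V)

LSB = 10/2^8 = 39.062 mV.
Code 0xB0 = 176 decimal.
V_a = V_low + 176·LSB = 6.875 V; V_b = V_low + 177·LSB = 6.91406 V.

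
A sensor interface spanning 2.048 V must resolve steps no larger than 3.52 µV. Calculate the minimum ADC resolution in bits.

Number of steps required ≥ 2.048 V / 3.52 µV = 581818.18.
Need 2^N ≥ 581818.18; 2^19 = 524288, 2^20 = 1048576.
Minimum N = 20.

20 bits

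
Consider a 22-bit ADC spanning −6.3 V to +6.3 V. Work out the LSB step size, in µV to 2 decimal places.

Full-scale span = 12.6 V.
LSB = 12.6 / 2^22 = 12.6 / 4194304 = 3.00407e-06 V = 3.00 µV.

3.00 µV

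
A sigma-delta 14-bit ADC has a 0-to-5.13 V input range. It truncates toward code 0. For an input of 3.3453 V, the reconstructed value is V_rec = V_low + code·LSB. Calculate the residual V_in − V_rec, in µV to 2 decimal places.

29.00 µV

LSB = 5.13/2^14 = 313.11 µV.
(V_in − V_low)/LSB = (3.3453 − 0)/0.00031311 = 10684.0926 → code 10684 (floor).
Code 10684 maps back to 0 + 10684×0.00031311 V = 3.345271 V.
Error = 3.3453 − 3.345271 = 2.90039e-05 V = 29.00 µV.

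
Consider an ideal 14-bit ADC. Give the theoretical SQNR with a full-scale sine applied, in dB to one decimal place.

SNR ≈ 6.02·N + 1.76 dB = 6.02·14 + 1.76 = 86.04 dB.

86.0 dB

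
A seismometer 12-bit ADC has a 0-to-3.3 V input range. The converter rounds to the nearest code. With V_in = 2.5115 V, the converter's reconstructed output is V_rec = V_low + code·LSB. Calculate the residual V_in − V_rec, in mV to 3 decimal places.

Step size: 3.3 V ÷ 2^12 = 0.806 mV.
(V_in − V_low)/LSB = (2.5115 − 0)/0.000805664 = 3117.3042 → code 3117 (round).
Code 3117 maps back to 0 + 3117×0.000805664 V = 2.5112549 V.
V_in − V_rec = 0.000245117 V = 0.245 mV.

0.245 mV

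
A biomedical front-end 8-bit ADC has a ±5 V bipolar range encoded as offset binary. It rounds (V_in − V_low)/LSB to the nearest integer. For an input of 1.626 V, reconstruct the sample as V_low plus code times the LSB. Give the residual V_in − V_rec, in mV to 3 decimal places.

Step size: 10 V ÷ 2^8 = 39.062 mV.
(V_in − V_low)/LSB = (1.626 − (−5))/0.0390625 = 169.6256 → code 170 (round).
V_rec = (−5) + 170·0.0390625 = 1.640625 V.
Difference: -0.014625 V → -14.625 mV.

-14.625 mV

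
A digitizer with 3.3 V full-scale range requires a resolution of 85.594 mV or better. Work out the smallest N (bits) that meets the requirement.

Number of steps required ≥ 3.3 V / 85.594 mV = 38.55.
Need 2^N ≥ 38.55; 2^5 = 32, 2^6 = 64.
Minimum N = 6.

6 bits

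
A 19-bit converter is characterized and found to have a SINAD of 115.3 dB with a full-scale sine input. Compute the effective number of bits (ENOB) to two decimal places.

ENOB = (SINAD − 1.76) / 6.02 = (115.3 − 1.76)/6.02 = 18.860.

18.86 bits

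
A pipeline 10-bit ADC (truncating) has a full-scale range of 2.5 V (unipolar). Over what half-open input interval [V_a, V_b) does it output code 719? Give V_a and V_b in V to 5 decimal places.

LSB = 2.5/2^10 = 2.441 mV.
V_a = V_low + 719·LSB = 1.75537 V; V_b = V_low + 720·LSB = 1.75781 V.

[1.75537 V, 1.75781 V)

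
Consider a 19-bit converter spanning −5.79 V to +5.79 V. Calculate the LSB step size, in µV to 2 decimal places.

22.09 µV

Full-scale span = 11.58 V.
LSB = 11.58 / 2^19 = 11.58 / 524288 = 2.20871e-05 V = 22.09 µV.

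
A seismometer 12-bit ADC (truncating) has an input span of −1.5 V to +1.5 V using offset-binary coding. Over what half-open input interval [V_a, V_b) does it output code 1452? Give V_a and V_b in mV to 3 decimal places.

LSB = 3/2^12 = 0.732 mV.
V_a = V_low + 1452·LSB = -0.436523 V; V_b = V_low + 1453·LSB = -0.435791 V.

[-436.523 mV, -435.791 mV)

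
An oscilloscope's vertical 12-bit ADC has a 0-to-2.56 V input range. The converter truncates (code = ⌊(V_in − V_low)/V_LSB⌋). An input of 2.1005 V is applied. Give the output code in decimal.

code 3360

With 4096 levels over 2.56 V, one step is 0.625 mV.
(V_in − V_low)/LSB = (2.1005 − 0) / 0.000625 = 3360.800.
So the output code is 3360.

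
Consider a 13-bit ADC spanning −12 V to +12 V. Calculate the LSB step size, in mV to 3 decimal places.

Full-scale span = 24 V.
LSB = 24 / 2^13 = 24 / 8192 = 0.00292969 V = 2.930 mV.

2.930 mV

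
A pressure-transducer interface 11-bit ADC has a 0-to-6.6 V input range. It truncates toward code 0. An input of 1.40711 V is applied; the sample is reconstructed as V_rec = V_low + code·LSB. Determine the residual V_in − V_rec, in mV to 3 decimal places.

2.032 mV

One LSB is 6.6 V / 2048 = 3.223 mV.
Scaled input = 436.6305 LSBs, so code = 436.
Code 436 maps back to 0 + 436×0.00322266 V = 1.4050781 V.
Error = 1.40711 − 1.4050781 = 0.00203187 V = 2.032 mV.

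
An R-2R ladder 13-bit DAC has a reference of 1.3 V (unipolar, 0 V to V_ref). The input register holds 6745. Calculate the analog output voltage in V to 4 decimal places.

LSB = 1.3 V / 2^13 = 158.69 µV.
V_out = 0 + 6745 × 0.000158691 V = 1.07037 V.

1.0704 V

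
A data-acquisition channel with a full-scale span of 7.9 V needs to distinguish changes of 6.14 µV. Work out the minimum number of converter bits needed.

21 bits

Number of steps required ≥ 7.9 V / 6.14 µV = 1286644.95.
Need 2^N ≥ 1286644.95; 2^20 = 1048576, 2^21 = 2097152.
Minimum N = 21.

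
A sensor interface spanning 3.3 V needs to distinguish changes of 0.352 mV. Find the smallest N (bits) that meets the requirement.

Number of steps required ≥ 3.3 V / 0.352 mV = 9375.00.
Need 2^N ≥ 9375.00; 2^13 = 8192, 2^14 = 16384.
Minimum N = 14.

14 bits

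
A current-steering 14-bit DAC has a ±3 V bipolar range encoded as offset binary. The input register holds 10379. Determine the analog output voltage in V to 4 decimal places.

0.8009 V

LSB = 6 V / 2^14 = 366.21 µV.
V_out = (−3) + 10379 × 0.000366211 V = 0.800903 V.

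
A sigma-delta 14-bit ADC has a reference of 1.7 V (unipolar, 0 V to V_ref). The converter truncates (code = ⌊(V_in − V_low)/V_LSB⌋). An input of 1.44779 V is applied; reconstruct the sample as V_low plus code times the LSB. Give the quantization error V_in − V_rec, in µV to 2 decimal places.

29.99 µV

LSB = 1.7/2^14 = 103.76 µV.
(1.44779 − 0)/0.00010376 = 13953.2890; ⌊·⌋ gives code 13953.
Code 13953 maps back to 0 + 13953×0.00010376 V = 1.44776 V.
Difference: 2.99902e-05 V → 29.99 µV.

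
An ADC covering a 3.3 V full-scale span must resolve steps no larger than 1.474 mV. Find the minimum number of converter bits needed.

Number of steps required ≥ 3.3 V / 1.474 mV = 2238.81.
Need 2^N ≥ 2238.81; 2^11 = 2048, 2^12 = 4096.
Minimum N = 12.

12 bits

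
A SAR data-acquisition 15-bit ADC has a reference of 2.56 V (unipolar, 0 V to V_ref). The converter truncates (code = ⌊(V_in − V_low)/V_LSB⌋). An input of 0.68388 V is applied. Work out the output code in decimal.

Full-scale span = 2.56 V; LSB = 2.56/2^15 = 78.12 µV.
(V_in − V_low)/LSB = (0.68388 − 0) / 7.8125e-05 = 8753.664.
So the output code is 8753.

code 8753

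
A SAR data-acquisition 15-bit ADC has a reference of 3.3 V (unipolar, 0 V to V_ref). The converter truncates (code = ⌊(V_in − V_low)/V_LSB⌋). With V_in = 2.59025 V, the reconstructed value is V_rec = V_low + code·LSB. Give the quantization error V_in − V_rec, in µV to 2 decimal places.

40.04 µV

Step size: 3.3 V ÷ 2^15 = 100.71 µV.
Scaled input = 25720.3976 LSBs, so code = 25720.
Reconstructed: 2.59021 V.
V_in − V_rec = 4.00391e-05 V = 40.04 µV.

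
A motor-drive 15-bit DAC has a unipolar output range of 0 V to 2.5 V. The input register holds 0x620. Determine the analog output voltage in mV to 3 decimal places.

119.629 mV

LSB = 2.5 V / 2^15 = 76.29 µV.
Code 0x620 = 1568 decimal.
V_out = 0 + 1568 × 7.62939e-05 V = 0.119629 V.
= 119.629 mV.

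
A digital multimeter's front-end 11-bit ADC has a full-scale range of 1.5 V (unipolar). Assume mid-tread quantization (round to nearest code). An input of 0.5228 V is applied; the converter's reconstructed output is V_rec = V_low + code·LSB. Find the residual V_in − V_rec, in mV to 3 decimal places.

One LSB is 1.5 V / 2048 = 0.732 mV.
Scaled input = 713.7963 LSBs, so code = 714.
V_rec = 0 + 714·0.000732422 = 0.52294922 V.
V_in − V_rec = -0.000149219 V = -0.149 mV.

-0.149 mV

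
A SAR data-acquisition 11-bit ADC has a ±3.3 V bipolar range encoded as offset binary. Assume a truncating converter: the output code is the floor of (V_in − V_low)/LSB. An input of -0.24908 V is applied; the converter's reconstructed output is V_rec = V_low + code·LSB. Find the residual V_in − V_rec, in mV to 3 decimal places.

2.287 mV

LSB = 6.6/2^11 = 3.223 mV.
Scaled input = 946.7097 LSBs, so code = 946.
V_rec = (−3.3) + 946·0.00322266 = -0.25136719 V.
V_in − V_rec = 0.00228719 V = 2.287 mV.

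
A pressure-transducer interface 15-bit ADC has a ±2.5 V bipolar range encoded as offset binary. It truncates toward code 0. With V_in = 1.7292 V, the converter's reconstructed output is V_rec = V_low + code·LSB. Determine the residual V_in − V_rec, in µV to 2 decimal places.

LSB = 5/2^15 = 152.59 µV.
Scaled input = 27716.4851 LSBs, so code = 27716.
V_rec = (−2.5) + 27716·0.000152588 = 1.729126 V.
V_in − V_rec = 7.40234e-05 V = 74.02 µV.

74.02 µV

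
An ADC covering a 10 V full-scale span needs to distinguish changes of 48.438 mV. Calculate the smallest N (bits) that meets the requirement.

8 bits

Number of steps required ≥ 10 V / 48.438 mV = 206.45.
Need 2^N ≥ 206.45; 2^7 = 128, 2^8 = 256.
Minimum N = 8.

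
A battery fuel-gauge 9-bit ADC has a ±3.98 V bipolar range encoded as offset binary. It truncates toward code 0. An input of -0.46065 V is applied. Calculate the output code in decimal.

code 226

Full-scale span = 7.96 V; LSB = 7.96/2^9 = 15.547 mV.
(-0.46065 − (−3.98)) / 0.0155469 = 226.370 LSBs.
Floor → code 226.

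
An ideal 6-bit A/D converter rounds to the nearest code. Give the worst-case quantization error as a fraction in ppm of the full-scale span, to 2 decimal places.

Rounding → worst-case error = ½ LSB = V_FS/2^7, so 1e+06/128 = 7812.5 ppm of full scale.

7812.50 ppm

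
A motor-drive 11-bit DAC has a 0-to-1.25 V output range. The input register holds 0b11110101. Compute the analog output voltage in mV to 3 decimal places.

LSB = 1.25 V / 2^11 = 0.610 mV.
Code 0b11110101 = 245 decimal.
V_out = 0 + 245 × 0.000610352 V = 0.149536 V.
= 149.536 mV.

149.536 mV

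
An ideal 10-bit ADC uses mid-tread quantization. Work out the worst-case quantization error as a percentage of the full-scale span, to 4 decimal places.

0.0488 %

Rounding → worst-case error = ½ LSB = V_FS/2^11, so 100/2048 = 0.0488281 % of full scale.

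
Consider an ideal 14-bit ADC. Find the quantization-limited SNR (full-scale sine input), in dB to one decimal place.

SNR ≈ 6.02·N + 1.76 dB = 6.02·14 + 1.76 = 86.04 dB.

86.0 dB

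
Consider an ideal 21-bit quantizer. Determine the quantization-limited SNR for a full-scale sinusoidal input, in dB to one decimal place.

SNR ≈ 6.02·N + 1.76 dB = 6.02·21 + 1.76 = 128.18 dB.

128.2 dB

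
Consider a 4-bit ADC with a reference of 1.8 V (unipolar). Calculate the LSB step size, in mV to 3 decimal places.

Full-scale span = 1.8 V.
LSB = 1.8 / 2^4 = 1.8 / 16 = 0.1125 V = 112.500 mV.

112.500 mV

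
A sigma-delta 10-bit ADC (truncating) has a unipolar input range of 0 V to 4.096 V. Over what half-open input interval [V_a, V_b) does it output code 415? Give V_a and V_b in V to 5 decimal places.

[1.66000 V, 1.66400 V)

LSB = 4.096/2^10 = 4.000 mV.
V_a = V_low + 415·LSB = 1.66 V; V_b = V_low + 416·LSB = 1.664 V.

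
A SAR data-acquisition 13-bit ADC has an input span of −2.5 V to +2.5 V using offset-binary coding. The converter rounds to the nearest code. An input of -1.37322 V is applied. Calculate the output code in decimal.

With 8192 levels over 5 V, one step is 0.610 mV.
(V_in − V_low)/LSB = (-1.37322 − (−2.5)) / 0.000610352 = 1846.116.
So the output code is 1846.

code 1846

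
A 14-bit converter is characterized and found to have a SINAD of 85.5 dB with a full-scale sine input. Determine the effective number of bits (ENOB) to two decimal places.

ENOB = (SINAD − 1.76) / 6.02 = (85.5 − 1.76)/6.02 = 13.910.

13.91 bits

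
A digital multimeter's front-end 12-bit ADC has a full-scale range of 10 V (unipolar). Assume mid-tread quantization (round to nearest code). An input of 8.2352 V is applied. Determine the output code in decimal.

Full-scale span = 10 V; LSB = 10/2^12 = 2.441 mV.
(V_in − V_low)/LSB = (8.2352 − 0) / 0.00244141 = 3373.138.
round(3373.138) = 3373.

code 3373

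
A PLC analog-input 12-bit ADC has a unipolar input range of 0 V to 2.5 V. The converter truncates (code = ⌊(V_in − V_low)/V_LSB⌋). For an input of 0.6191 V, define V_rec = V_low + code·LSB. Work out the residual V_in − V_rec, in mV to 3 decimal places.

Step size: 2.5 V ÷ 2^12 = 0.610 mV.
(0.6191 − 0)/0.000610352 = 1014.3334; ⌊·⌋ gives code 1014.
Code 1014 maps back to 0 + 1014×0.000610352 V = 0.61889648 V.
Difference: 0.000203516 V → 0.204 mV.

0.204 mV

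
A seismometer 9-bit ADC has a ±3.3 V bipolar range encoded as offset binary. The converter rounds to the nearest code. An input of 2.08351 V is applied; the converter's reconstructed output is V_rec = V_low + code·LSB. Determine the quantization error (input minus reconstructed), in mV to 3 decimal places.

LSB = 6.6/2^9 = 12.891 mV.
(2.08351 − (−3.3))/0.0128906 = 417.6299; round gives code 418.
Code 418 maps back to (−3.3) + 418×0.0128906 V = 2.0882813 V.
Difference: -0.00477125 V → -4.771 mV.

-4.771 mV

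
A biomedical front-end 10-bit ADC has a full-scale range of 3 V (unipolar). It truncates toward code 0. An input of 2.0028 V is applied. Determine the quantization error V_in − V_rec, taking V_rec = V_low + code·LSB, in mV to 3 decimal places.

One LSB is 3 V / 1024 = 2.930 mV.
(2.0028 − 0)/0.00292969 = 683.6224; ⌊·⌋ gives code 683.
Code 683 maps back to 0 + 683×0.00292969 V = 2.0009766 V.
Error = 2.0028 − 2.0009766 = 0.00182344 V = 1.823 mV.

1.823 mV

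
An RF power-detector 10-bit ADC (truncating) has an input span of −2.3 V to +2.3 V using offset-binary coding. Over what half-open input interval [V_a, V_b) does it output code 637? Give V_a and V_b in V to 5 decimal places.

[0.56152 V, 0.56602 V)

LSB = 4.6/2^10 = 4.492 mV.
V_a = V_low + 637·LSB = 0.561523 V; V_b = V_low + 638·LSB = 0.566016 V.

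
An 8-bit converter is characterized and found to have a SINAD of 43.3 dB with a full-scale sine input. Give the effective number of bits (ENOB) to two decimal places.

6.90 bits

ENOB = (SINAD − 1.76) / 6.02 = (43.3 − 1.76)/6.02 = 6.900.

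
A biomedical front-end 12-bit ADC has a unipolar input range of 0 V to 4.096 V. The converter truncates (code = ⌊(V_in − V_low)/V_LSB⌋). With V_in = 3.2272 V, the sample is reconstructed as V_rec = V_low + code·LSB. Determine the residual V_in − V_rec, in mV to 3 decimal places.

0.200 mV

One LSB is 4.096 V / 4096 = 1.000 mV.
(V_in − V_low)/LSB = (3.2272 − 0)/0.001 = 3227.2000 → code 3227 (floor).
Code 3227 maps back to 0 + 3227×0.001 V = 3.227 V.
V_in − V_rec = 0.0002 V = 0.200 mV.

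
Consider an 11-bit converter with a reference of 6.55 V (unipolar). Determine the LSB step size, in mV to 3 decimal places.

3.198 mV

Full-scale span = 6.55 V.
LSB = 6.55 / 2^11 = 6.55 / 2048 = 0.00319824 V = 3.198 mV.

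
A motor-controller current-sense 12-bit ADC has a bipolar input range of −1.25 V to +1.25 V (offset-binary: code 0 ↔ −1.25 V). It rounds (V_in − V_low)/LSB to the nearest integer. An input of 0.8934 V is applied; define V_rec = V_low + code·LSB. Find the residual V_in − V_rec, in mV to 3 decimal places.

LSB = 2.5/2^12 = 0.610 mV.
(0.8934 − (−1.25))/0.000610352 = 3511.7466; round gives code 3512.
Reconstructed: 0.89355469 V.
Difference: -0.000154688 V → -0.155 mV.

-0.155 mV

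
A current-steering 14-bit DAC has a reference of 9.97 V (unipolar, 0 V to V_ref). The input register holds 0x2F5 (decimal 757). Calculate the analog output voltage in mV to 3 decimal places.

LSB = 9.97 V / 2^14 = 0.609 mV.
Code 0x2F5 = 757 decimal.
V_out = 0 + 757 × 0.000608521 V = 0.46065 V.
= 460.650 mV.

460.650 mV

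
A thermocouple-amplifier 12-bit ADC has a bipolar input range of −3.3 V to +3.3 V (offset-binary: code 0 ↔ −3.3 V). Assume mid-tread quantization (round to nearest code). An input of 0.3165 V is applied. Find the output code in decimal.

code 2244

LSB = 6.6 V / 4096 = 1.611 mV.
Input sits at 2244.422 steps above V_low.
Round → code 2244.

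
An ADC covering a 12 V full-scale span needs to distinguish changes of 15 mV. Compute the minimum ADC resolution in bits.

Number of steps required ≥ 12 V / 15 mV = 800.00.
Need 2^N ≥ 800.00; 2^9 = 512, 2^10 = 1024.
Minimum N = 10.

10 bits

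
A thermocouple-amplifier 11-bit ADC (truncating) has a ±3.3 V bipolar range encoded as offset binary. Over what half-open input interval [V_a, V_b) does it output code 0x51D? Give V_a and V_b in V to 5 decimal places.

LSB = 6.6/2^11 = 3.223 mV.
Code 0x51D = 1309 decimal.
V_a = V_low + 1309·LSB = 0.918457 V; V_b = V_low + 1310·LSB = 0.92168 V.

[0.91846 V, 0.92168 V)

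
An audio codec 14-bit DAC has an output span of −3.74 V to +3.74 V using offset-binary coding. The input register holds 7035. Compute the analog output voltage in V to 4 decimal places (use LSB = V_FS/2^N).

-0.5282 V

LSB = 7.48 V / 2^14 = 456.54 µV.
V_out = (−3.74) + 7035 × 0.000456543 V = -0.52822 V.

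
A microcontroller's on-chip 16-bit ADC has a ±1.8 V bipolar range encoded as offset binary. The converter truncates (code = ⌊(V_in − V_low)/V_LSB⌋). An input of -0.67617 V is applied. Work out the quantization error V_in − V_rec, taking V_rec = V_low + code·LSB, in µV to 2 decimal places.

Step size: 3.6 V ÷ 2^16 = 54.93 µV.
(V_in − V_low)/LSB = (-0.67617 − (−1.8))/5.49316e-05 = 20458.7008 → code 20458 (floor).
Code 20458 maps back to (−1.8) + 20458×5.49316e-05 V = -0.6762085 V.
Difference: 3.84961e-05 V → 38.50 µV.

38.50 µV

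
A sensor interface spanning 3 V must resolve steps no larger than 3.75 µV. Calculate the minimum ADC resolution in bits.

20 bits

Number of steps required ≥ 3 V / 3.75 µV = 800000.00.
Need 2^N ≥ 800000.00; 2^19 = 524288, 2^20 = 1048576.
Minimum N = 20.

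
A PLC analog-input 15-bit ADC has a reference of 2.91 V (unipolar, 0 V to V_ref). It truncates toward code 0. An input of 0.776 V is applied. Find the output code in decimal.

code 8738

Full-scale span = 2.91 V; LSB = 2.91/2^15 = 88.81 µV.
(0.776 − 0) / 8.88062e-05 = 8738.133 LSBs.
⌊·⌋(8738.133) = 8738.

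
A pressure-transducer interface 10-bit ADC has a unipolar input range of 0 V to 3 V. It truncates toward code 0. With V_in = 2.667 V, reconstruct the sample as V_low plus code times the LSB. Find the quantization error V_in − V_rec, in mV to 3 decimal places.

0.984 mV

LSB = 3/2^10 = 2.930 mV.
Scaled input = 910.3360 LSBs, so code = 910.
V_rec = 0 + 910·0.00292969 = 2.6660156 V.
Error = 2.667 − 2.6660156 = 0.000984375 V = 0.984 mV.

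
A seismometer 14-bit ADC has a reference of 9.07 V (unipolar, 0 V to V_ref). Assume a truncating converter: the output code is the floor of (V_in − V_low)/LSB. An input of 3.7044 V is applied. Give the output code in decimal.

code 6691

LSB = 9.07 V / 16384 = 0.554 mV.
(3.7044 − 0) / 0.000553589 = 6691.609 LSBs.
⌊·⌋(6691.609) = 6691.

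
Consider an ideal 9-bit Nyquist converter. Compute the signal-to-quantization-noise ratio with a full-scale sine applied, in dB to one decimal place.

55.9 dB

SNR ≈ 6.02·N + 1.76 dB = 6.02·9 + 1.76 = 55.94 dB.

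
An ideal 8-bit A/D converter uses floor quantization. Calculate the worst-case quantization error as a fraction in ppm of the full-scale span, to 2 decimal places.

Truncating → worst-case error = 1 LSB = V_FS/2^8, so 1e+06/256 = 3906.25 ppm of full scale.

3906.25 ppm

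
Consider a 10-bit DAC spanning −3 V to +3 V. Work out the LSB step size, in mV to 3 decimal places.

5.859 mV

Full-scale span = 6 V.
LSB = 6 / 2^10 = 6 / 1024 = 0.00585938 V = 5.859 mV.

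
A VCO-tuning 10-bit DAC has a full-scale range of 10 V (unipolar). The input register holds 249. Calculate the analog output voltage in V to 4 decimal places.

LSB = 10 V / 2^10 = 9.766 mV.
V_out = 0 + 249 × 0.00976562 V = 2.43164 V.

2.4316 V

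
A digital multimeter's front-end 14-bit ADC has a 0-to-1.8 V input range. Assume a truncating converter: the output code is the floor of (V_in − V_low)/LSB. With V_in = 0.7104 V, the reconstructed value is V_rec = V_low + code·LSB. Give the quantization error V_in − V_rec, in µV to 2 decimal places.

24.02 µV

One LSB is 1.8 V / 16384 = 109.86 µV.
Scaled input = 6466.2187 LSBs, so code = 6466.
Reconstructed: 0.71037598 V.
Difference: 2.40234e-05 V → 24.02 µV.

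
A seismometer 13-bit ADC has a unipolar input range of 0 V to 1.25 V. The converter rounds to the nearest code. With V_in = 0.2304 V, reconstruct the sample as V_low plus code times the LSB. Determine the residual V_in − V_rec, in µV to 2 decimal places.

Step size: 1.25 V ÷ 2^13 = 152.59 µV.
Scaled input = 1509.9494 LSBs, so code = 1510.
Code 1510 maps back to 0 + 1510×0.000152588 V = 0.23040771 V.
Difference: -7.71484e-06 V → -7.71 µV.

-7.71 µV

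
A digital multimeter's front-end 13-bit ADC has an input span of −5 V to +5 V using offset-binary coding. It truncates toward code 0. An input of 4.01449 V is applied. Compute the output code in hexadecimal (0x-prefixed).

LSB = 10 V / 8192 = 1.221 mV.
(4.01449 − (−5)) / 0.0012207 = 7384.670 LSBs.
Floor → code 7384.
In hexadecimal (0x-prefixed): 0x1CD8.

code 0x1CD8 (decimal 7384)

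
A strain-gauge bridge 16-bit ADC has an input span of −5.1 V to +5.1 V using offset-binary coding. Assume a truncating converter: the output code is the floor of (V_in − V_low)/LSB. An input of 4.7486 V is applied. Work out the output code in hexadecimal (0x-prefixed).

code 0xF72E (decimal 63278)

LSB = 10.2 V / 65536 = 155.64 µV.
Input sits at 63278.221 steps above V_low.
So the output code is 63278.
In hexadecimal (0x-prefixed): 0xF72E.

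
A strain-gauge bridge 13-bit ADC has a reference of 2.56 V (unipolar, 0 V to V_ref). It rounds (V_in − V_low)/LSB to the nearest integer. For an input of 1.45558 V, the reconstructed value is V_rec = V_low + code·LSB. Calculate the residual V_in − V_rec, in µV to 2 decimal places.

Step size: 2.56 V ÷ 2^13 = 312.50 µV.
(V_in − V_low)/LSB = (1.45558 − 0)/0.0003125 = 4657.8560 → code 4658 (round).
Code 4658 maps back to 0 + 4658×0.0003125 V = 1.455625 V.
Error = 1.45558 − 1.455625 = -4.5e-05 V = -45.00 µV.

-45.00 µV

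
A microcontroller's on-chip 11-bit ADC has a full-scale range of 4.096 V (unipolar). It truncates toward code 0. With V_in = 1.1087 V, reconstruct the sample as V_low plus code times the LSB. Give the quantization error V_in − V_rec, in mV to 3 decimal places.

Step size: 4.096 V ÷ 2^11 = 2.000 mV.
(1.1087 − 0)/0.002 = 554.3500; ⌊·⌋ gives code 554.
Code 554 maps back to 0 + 554×0.002 V = 1.108 V.
Error = 1.1087 − 1.108 = 0.0007 V = 0.700 mV.

0.700 mV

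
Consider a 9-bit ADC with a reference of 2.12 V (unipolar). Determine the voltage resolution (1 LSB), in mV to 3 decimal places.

Full-scale span = 2.12 V.
LSB = 2.12 / 2^9 = 2.12 / 512 = 0.00414063 V = 4.141 mV.

4.141 mV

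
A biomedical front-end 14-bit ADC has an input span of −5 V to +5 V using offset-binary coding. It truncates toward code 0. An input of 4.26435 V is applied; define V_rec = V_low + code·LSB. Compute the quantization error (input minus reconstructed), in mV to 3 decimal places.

LSB = 10/2^14 = 0.610 mV.
(4.26435 − (−5))/0.000610352 = 15178.7110; ⌊·⌋ gives code 15178.
V_rec = (−5) + 15178·0.000610352 = 4.263916 V.
Difference: 0.000433984 V → 0.434 mV.

0.434 mV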